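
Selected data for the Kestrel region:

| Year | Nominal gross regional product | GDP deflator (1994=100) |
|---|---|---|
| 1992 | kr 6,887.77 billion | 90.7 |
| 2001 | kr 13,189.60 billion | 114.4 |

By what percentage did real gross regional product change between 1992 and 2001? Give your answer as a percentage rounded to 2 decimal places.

51.82%

Real gross regional product 1992 = 6887.77 / 0.907 = 7594.01.
Real gross regional product 2001 = 13189.60 / 1.144 = 11529.37.
Real growth = 11529.37 / 7594.01 − 1 = 0.5182.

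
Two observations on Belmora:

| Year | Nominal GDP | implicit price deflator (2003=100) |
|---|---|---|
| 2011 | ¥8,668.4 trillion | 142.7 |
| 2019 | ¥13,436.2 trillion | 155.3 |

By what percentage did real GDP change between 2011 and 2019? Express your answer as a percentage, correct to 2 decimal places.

42.43%

Deflate each year: 2011 → 8668.4/1.427 = 6074.56; 2019 → 13436.2/1.553 = 8651.77.
So real GDP changed by 8651.77/6074.56 − 1 = 0.4243, i.e. 42.43%.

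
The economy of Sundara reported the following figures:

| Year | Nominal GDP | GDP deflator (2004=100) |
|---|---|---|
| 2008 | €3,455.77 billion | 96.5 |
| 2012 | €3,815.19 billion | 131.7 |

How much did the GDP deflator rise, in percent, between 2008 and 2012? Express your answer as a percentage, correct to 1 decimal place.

36.5%

Price-level change = 131.7 / 96.5 − 1 = 0.3648.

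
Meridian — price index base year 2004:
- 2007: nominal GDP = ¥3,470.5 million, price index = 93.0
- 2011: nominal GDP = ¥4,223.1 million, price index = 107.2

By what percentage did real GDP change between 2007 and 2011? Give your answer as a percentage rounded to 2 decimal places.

Real GDP 2007 = 3470.5 / 0.930 = 3731.72.
Real GDP 2011 = 4223.1 / 1.072 = 3939.46.
Real growth = 3939.46 / 3731.72 − 1 = 0.0557.

5.57%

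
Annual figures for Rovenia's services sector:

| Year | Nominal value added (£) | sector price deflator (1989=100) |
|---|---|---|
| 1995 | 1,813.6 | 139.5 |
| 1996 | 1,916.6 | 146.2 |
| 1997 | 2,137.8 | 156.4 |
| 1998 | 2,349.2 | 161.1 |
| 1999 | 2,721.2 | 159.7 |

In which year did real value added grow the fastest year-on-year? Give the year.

1996: real = 1916.6/1.462 = 1310.94; growth vs 1995 (1300.07) = 0.84%.
1997: real = 2137.8/1.564 = 1366.88; growth vs 1996 (1310.94) = 4.27%.
1998: real = 2349.2/1.611 = 1458.22; growth vs 1997 (1366.88) = 6.68%.
1999: real = 2721.2/1.597 = 1703.94; growth vs 1998 (1458.22) = 16.85%.

1999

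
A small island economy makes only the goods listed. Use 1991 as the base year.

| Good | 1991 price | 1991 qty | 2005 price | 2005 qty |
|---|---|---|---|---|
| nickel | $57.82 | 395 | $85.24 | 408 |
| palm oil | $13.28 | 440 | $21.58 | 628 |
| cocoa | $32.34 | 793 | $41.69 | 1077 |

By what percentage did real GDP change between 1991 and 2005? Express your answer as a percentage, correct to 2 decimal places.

22.88%

Real GDP 1991 = Nominal GDP 1991 = 57.82·395 + 13.28·440 + 32.34·793 = 54327.72.
Real GDP 2005 (at 1991 prices) = 57.82·408 + 13.28·628 + 32.34·1077 = 66760.58.
Real growth = 66760.58/54327.72 − 1 = 0.2288.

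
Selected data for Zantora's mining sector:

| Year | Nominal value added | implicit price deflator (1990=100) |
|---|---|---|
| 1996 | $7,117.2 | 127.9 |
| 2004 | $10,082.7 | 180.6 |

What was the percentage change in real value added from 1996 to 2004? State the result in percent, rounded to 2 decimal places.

0.33%

Real value added 1996 = 7117.2 / 1.279 = 5564.66.
Real value added 2004 = 10082.7 / 1.806 = 5582.89.
Real growth = 5582.89 / 5564.66 − 1 = 0.0033.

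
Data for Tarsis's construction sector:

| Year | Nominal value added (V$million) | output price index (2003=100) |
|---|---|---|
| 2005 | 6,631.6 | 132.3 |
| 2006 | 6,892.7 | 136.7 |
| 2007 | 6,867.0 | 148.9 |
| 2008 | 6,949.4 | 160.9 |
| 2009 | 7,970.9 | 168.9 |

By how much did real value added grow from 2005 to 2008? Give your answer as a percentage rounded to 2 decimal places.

-13.83%

Real value added 2005 = 6631.6/1.323 = 5012.55.
Real value added 2008 = 6949.4/1.609 = 4319.08.
Change = 4319.08/5012.55 − 1 = -0.1383.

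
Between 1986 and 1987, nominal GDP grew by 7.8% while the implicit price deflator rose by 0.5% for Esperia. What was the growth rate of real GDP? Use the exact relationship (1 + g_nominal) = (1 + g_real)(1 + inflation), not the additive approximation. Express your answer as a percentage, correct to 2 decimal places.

7.26%

(1 + g_nom) = (1 + g_real)(1 + π), so g_real = 1.0780 / 1.0050 − 1 = 0.07264.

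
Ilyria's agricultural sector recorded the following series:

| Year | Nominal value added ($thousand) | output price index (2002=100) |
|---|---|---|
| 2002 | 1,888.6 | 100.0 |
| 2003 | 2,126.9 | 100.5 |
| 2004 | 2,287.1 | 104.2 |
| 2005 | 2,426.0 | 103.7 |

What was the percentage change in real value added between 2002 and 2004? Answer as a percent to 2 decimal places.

Real value added 2002 = 1888.6/1.000 = 1888.60.
Real value added 2004 = 2287.1/1.042 = 2194.91.
Change = 2194.91/1888.60 − 1 = 0.1622.

16.22%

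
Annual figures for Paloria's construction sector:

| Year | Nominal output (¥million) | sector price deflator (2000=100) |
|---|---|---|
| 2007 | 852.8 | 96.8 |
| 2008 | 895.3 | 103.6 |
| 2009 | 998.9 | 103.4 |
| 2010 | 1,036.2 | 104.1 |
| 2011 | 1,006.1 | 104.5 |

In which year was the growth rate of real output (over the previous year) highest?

2008: real = 895.3/1.036 = 864.19; growth vs 2007 (880.99) = -1.91%.
2009: real = 998.9/1.034 = 966.05; growth vs 2008 (864.19) = 11.79%.
2010: real = 1036.2/1.041 = 995.39; growth vs 2009 (966.05) = 3.04%.
2011: real = 1006.1/1.045 = 962.78; growth vs 2010 (995.39) = -3.28%.

2009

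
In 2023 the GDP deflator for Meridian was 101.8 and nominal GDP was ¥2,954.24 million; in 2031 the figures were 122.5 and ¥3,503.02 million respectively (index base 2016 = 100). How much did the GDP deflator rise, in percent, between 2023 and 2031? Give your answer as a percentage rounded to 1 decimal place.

20.3%

Price-level change = 122.5 / 101.8 − 1 = 0.2033.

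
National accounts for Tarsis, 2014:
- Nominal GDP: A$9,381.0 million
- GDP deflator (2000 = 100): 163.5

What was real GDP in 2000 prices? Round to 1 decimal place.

A$5,737.6 million

Real GDP = Nominal / (GDP deflator/100) = 9381.0 / 1.635 = 5737.61.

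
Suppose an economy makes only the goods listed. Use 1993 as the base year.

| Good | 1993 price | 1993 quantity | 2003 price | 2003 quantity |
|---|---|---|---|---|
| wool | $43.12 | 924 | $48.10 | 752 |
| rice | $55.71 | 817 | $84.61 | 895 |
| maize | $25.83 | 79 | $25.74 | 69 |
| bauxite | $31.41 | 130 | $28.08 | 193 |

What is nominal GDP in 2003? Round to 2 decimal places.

Nominal GDP 2003 = Σ (p_2003 × q_2003) = 48.10·752 + 84.61·895 + 25.74·69 + 28.08·193 = 119092.65.

$119092.65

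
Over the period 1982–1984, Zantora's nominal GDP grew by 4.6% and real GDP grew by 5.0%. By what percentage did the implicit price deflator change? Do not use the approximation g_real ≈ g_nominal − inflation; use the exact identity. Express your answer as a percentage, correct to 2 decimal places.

(1 + g_nom) = (1 + g_real)(1 + π), so π = 1.0460 / 1.0500 − 1 = -0.00381.

-0.38%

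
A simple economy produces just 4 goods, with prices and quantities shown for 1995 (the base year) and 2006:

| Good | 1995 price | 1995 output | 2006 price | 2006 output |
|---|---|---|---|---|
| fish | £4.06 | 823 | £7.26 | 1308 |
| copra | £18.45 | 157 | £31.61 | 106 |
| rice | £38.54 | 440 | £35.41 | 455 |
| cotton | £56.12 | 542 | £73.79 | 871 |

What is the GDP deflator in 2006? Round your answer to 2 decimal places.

Nominal GDP 2006 = 7.26·1308 + 31.61·106 + 35.41·455 + 73.79·871 = 93229.38.
Real GDP 2006 (at 1995 prices) = 4.06·1308 + 18.45·106 + 38.54·455 + 56.12·871 = 73682.40.
Deflator = Nominal/Real × 100 = 93229.38/73682.40 × 100 = 126.529.

126.53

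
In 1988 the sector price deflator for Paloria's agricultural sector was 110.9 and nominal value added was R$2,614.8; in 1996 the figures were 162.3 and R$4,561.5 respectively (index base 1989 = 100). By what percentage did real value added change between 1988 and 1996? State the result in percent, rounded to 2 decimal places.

19.20%

Deflate each year: 1988 → 2614.8/1.109 = 2357.80; 1996 → 4561.5/1.623 = 2810.54.
So real value added changed by 2810.54/2357.80 − 1 = 0.1920, i.e. 19.20%.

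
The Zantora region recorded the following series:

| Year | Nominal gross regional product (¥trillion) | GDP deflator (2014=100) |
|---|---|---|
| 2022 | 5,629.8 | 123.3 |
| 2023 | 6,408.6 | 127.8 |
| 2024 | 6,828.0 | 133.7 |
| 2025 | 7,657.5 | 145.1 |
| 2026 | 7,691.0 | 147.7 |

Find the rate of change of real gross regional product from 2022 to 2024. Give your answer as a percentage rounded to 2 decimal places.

11.85%

Real gross regional product 2022 = 5629.8/1.233 = 4565.94.
Real gross regional product 2024 = 6828.0/1.337 = 5106.96.
Change = 5106.96/4565.94 − 1 = 0.1185.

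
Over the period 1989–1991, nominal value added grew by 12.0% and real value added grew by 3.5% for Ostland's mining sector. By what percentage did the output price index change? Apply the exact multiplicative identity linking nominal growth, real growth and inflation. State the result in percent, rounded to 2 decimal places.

(1 + g_nom) = (1 + g_real)(1 + π), so π = 1.1200 / 1.0350 − 1 = 0.08213.

8.21%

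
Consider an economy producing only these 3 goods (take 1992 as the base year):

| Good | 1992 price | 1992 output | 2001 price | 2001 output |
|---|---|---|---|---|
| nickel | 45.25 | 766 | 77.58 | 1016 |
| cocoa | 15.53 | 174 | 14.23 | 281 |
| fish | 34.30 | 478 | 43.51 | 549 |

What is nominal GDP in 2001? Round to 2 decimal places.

106706.90

Nominal GDP 2001 = Σ (p_2001 × q_2001) = 77.58·1016 + 14.23·281 + 43.51·549 = 106706.90.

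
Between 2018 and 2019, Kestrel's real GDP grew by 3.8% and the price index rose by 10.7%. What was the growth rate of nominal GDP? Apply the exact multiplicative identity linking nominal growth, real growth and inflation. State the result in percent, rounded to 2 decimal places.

(1 + g_nom) = (1 + g_real)(1 + π) = 1.0380 × 1.1070 = 1.14907.

14.91%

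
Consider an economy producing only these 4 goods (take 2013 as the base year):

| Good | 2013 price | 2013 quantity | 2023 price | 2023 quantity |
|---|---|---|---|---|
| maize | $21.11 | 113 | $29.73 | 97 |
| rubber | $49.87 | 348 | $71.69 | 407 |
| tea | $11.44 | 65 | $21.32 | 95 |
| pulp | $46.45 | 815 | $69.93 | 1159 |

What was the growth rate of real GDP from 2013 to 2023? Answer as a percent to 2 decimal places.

32.44%

Real GDP 2013 = Nominal GDP 2013 = 21.11·113 + 49.87·348 + 11.44·65 + 46.45·815 = 58340.54.
Real GDP 2023 (at 2013 prices) = 21.11·97 + 49.87·407 + 11.44·95 + 46.45·1159 = 77267.11.
Real growth = 77267.11/58340.54 − 1 = 0.3244.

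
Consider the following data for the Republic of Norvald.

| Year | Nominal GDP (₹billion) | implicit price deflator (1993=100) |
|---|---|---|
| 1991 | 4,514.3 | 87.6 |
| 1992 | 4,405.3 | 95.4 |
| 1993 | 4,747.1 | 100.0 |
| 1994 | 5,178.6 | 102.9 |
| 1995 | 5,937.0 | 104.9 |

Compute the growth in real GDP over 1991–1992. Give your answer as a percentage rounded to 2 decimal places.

Real GDP 1991 = 4514.3/0.876 = 5153.31.
Real GDP 1992 = 4405.3/0.954 = 4617.71.
Change = 4617.71/5153.31 − 1 = -0.1039.

-10.39%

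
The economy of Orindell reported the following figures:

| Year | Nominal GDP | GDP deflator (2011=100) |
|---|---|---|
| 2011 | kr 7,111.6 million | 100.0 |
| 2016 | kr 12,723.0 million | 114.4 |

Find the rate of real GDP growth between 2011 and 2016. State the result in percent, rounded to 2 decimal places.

56.39%

Real GDP 2011 = 7111.6 / 1.000 = 7111.60.
Real GDP 2016 = 12723.0 / 1.144 = 11121.50.
Real growth = 11121.50 / 7111.60 − 1 = 0.5639.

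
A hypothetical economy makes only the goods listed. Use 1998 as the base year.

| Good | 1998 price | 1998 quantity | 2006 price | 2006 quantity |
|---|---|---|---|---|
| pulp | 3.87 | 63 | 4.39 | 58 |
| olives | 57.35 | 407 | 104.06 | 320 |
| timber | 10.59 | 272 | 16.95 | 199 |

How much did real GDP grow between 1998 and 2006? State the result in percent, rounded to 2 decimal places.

Real GDP 1998 = Nominal GDP 1998 = 3.87·63 + 57.35·407 + 10.59·272 = 26465.74.
Real GDP 2006 (at 1998 prices) = 3.87·58 + 57.35·320 + 10.59·199 = 20683.87.
Real growth = 20683.87/26465.74 − 1 = -0.2185.

-21.85%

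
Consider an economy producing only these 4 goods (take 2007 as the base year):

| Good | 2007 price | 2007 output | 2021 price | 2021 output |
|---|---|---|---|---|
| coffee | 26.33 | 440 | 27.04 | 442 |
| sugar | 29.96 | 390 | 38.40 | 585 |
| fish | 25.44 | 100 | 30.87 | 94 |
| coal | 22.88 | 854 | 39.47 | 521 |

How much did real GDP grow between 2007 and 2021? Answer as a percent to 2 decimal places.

Real GDP 2007 = Nominal GDP 2007 = 26.33·440 + 29.96·390 + 25.44·100 + 22.88·854 = 45353.12.
Real GDP 2021 (at 2007 prices) = 26.33·442 + 29.96·585 + 25.44·94 + 22.88·521 = 43476.30.
Real growth = 43476.30/45353.12 − 1 = -0.0414.

-4.14%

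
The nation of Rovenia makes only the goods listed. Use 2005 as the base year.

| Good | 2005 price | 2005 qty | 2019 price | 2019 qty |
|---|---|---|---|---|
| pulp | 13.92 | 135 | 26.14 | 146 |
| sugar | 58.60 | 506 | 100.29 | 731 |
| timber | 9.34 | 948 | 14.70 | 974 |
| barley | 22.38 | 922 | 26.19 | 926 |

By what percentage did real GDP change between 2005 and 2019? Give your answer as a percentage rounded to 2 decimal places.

Real GDP 2005 = Nominal GDP 2005 = 13.92·135 + 58.60·506 + 9.34·948 + 22.38·922 = 61019.48.
Real GDP 2019 (at 2005 prices) = 13.92·146 + 58.60·731 + 9.34·974 + 22.38·926 = 74689.96.
Real growth = 74689.96/61019.48 − 1 = 0.2240.

22.40%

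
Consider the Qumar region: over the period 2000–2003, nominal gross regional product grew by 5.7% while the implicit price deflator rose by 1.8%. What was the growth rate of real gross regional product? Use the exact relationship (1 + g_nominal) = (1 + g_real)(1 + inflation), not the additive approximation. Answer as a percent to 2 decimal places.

3.83%

(1 + g_nom) = (1 + g_real)(1 + π), so g_real = 1.0570 / 1.0180 − 1 = 0.03831.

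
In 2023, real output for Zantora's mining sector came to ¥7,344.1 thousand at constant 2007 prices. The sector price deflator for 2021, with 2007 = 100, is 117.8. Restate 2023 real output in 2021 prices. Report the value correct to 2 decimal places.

Real output in 2021 prices = Real output in 2007 prices × (P_2021/P_2007) = 7344.1 × 1.178 = 8651.35.

¥8,651.35 thousand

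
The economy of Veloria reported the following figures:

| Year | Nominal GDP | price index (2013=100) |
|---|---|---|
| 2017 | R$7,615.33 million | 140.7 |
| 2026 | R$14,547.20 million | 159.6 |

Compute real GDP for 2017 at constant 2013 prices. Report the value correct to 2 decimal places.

Real GDP = Nominal / (price index/100) = 7615.33 / 1.407 = 5412.46.

R$5,412.46 million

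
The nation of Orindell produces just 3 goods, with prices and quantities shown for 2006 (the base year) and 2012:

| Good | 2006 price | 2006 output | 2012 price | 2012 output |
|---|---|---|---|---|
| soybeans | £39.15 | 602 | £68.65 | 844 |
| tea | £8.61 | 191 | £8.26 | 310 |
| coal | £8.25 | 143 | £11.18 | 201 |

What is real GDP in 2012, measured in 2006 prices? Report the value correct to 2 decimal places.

£37369.95

Real GDP 2012 = Σ (p_2006 × q_2012) = 39.15·844 + 8.61·310 + 8.25·201 = 37369.95.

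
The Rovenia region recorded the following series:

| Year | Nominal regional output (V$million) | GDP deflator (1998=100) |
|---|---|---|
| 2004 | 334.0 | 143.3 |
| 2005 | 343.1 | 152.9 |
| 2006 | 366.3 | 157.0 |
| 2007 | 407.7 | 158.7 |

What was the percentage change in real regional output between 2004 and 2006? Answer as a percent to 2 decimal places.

0.10%

Real regional output 2004 = 334.0/1.433 = 233.08.
Real regional output 2006 = 366.3/1.570 = 233.31.
Change = 233.31/233.08 − 1 = 0.0010.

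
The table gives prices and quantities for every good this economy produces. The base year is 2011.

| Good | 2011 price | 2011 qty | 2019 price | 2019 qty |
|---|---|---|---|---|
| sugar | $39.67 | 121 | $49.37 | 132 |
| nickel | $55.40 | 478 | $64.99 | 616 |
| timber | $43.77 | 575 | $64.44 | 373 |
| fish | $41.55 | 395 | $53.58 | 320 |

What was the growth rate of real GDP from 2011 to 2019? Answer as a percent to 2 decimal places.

Real GDP 2011 = Nominal GDP 2011 = 39.67·121 + 55.40·478 + 43.77·575 + 41.55·395 = 72861.27.
Real GDP 2019 (at 2011 prices) = 39.67·132 + 55.40·616 + 43.77·373 + 41.55·320 = 68985.05.
Real growth = 68985.05/72861.27 − 1 = -0.0532.

-5.32%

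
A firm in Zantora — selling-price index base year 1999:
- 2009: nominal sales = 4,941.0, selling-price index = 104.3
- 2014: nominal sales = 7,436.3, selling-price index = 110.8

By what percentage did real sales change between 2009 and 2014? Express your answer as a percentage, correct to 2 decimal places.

Real sales 2009 = 4941.0 / 1.043 = 4737.30.
Real sales 2014 = 7436.3 / 1.108 = 6711.46.
Real growth = 6711.46 / 4737.30 − 1 = 0.4167.

41.67%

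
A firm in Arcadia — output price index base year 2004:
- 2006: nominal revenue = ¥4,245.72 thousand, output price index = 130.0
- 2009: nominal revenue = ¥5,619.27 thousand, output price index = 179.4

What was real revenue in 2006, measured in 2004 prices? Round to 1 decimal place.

¥3,265.9 thousand

Real revenue = Nominal / (output price index/100) = 4245.72 / 1.300 = 3265.94.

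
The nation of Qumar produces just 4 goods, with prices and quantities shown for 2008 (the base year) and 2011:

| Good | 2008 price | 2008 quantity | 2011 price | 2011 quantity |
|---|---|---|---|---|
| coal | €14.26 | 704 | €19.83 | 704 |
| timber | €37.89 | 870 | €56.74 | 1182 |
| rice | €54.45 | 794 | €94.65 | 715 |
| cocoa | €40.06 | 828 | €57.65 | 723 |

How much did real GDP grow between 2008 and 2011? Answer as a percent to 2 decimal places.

2.78%

Real GDP 2008 = Nominal GDP 2008 = 14.26·704 + 37.89·870 + 54.45·794 + 40.06·828 = 119406.32.
Real GDP 2011 (at 2008 prices) = 14.26·704 + 37.89·1182 + 54.45·715 + 40.06·723 = 122720.15.
Real growth = 122720.15/119406.32 − 1 = 0.0278.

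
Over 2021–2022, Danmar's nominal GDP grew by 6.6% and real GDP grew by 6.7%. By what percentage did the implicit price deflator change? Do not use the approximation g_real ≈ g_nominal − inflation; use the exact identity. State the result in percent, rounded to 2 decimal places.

(1 + g_nom) = (1 + g_real)(1 + π), so π = 1.0660 / 1.0670 − 1 = -0.00094.

-0.09%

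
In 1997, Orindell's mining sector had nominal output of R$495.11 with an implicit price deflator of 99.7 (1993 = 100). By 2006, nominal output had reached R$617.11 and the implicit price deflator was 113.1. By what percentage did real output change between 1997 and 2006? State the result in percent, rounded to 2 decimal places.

Real output 1997 = 495.11 / 0.997 = 496.60.
Real output 2006 = 617.11 / 1.131 = 545.63.
Real growth = 545.63 / 496.60 − 1 = 0.0987.

9.87%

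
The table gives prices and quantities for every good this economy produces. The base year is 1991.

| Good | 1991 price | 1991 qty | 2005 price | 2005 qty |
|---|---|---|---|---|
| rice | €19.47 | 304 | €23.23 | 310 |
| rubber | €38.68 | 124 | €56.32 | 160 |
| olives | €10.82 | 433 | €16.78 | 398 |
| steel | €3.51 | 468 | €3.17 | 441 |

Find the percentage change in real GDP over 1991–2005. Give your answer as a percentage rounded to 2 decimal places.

6.08%

Real GDP 1991 = Nominal GDP 1991 = 19.47·304 + 38.68·124 + 10.82·433 + 3.51·468 = 17042.94.
Real GDP 2005 (at 1991 prices) = 19.47·310 + 38.68·160 + 10.82·398 + 3.51·441 = 18078.77.
Real growth = 18078.77/17042.94 − 1 = 0.0608.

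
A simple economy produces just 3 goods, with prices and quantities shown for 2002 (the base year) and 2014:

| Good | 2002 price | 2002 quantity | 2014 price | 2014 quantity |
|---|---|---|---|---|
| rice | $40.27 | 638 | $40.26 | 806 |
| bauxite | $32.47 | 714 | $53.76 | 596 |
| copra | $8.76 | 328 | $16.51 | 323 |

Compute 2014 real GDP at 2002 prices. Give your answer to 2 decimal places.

$54639.22

Real GDP 2014 = Σ (p_2002 × q_2014) = 40.27·806 + 32.47·596 + 8.76·323 = 54639.22.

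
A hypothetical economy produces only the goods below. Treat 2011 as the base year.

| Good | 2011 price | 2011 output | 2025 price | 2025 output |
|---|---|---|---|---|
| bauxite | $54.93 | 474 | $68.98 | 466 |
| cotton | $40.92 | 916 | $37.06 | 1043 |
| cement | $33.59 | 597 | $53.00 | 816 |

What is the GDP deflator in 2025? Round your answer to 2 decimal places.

119.19

Nominal GDP 2025 = 68.98·466 + 37.06·1043 + 53.00·816 = 114046.26.
Real GDP 2025 (at 2011 prices) = 54.93·466 + 40.92·1043 + 33.59·816 = 95686.38.
Deflator = Nominal/Real × 100 = 114046.26/95686.38 × 100 = 119.188.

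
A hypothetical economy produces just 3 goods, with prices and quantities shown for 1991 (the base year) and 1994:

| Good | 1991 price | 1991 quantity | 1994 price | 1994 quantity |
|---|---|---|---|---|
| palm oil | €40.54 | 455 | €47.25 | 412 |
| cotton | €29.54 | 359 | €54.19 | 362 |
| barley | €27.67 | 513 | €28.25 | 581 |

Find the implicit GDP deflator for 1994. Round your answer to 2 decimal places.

127.66

Nominal GDP 1994 = 47.25·412 + 54.19·362 + 28.25·581 = 55497.03.
Real GDP 1994 (at 1991 prices) = 40.54·412 + 29.54·362 + 27.67·581 = 43472.23.
Deflator = Nominal/Real × 100 = 55497.03/43472.23 × 100 = 127.661.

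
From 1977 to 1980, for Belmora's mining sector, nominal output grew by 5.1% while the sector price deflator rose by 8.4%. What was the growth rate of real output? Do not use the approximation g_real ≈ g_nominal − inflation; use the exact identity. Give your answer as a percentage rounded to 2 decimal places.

(1 + g_nom) = (1 + g_real)(1 + π), so g_real = 1.0510 / 1.0840 − 1 = -0.03044.

-3.04%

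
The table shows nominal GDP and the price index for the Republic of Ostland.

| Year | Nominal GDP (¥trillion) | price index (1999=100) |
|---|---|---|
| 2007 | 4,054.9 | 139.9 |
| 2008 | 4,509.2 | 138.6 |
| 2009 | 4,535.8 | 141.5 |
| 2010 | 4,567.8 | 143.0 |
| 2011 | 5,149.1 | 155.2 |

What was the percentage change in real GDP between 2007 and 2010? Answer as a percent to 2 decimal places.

10.21%

Real GDP 2007 = 4054.9/1.399 = 2898.43.
Real GDP 2010 = 4567.8/1.430 = 3194.27.
Change = 3194.27/2898.43 − 1 = 0.1021.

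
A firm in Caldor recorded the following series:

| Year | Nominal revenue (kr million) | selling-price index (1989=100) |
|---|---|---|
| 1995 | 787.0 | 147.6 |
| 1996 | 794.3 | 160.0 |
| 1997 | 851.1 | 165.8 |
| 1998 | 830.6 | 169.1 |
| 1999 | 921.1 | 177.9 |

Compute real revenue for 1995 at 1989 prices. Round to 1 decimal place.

Real revenue 1995 = 787.0 / 1.476 = 533.20.

kr 533.2 million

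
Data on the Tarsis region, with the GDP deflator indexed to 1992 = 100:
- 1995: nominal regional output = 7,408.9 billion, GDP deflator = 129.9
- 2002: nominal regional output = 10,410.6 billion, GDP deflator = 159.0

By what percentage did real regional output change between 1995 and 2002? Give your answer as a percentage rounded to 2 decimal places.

14.80%

Real regional output 1995 = 7408.9 / 1.299 = 5703.54.
Real regional output 2002 = 10410.6 / 1.590 = 6547.55.
Real growth = 6547.55 / 5703.54 − 1 = 0.1480.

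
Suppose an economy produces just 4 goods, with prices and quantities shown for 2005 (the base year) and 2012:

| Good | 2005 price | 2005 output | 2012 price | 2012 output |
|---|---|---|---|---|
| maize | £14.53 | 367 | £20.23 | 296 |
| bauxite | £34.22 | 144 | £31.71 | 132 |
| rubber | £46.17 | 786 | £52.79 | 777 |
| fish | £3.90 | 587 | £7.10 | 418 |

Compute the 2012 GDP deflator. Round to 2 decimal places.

116.92

Nominal GDP 2012 = 20.23·296 + 31.71·132 + 52.79·777 + 7.10·418 = 54159.43.
Real GDP 2012 (at 2005 prices) = 14.53·296 + 34.22·132 + 46.17·777 + 3.90·418 = 46322.21.
Deflator = Nominal/Real × 100 = 54159.43/46322.21 × 100 = 116.919.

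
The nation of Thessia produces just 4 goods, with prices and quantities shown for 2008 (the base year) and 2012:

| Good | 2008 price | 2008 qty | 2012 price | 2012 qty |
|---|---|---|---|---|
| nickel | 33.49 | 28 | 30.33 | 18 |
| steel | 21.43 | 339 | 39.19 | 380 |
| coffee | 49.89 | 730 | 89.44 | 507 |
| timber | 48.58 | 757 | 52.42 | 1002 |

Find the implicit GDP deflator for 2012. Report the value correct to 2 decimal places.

Nominal GDP 2012 = 30.33·18 + 39.19·380 + 89.44·507 + 52.42·1002 = 113309.06.
Real GDP 2012 (at 2008 prices) = 33.49·18 + 21.43·380 + 49.89·507 + 48.58·1002 = 82717.61.
Deflator = Nominal/Real × 100 = 113309.06/82717.61 × 100 = 136.983.

136.98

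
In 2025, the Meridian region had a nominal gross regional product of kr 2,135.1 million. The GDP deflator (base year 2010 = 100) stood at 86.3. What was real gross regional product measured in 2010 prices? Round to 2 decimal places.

kr 2,474.04 million

Real gross regional product = Nominal / (GDP deflator/100) = 2135.1 / 0.863 = 2474.04.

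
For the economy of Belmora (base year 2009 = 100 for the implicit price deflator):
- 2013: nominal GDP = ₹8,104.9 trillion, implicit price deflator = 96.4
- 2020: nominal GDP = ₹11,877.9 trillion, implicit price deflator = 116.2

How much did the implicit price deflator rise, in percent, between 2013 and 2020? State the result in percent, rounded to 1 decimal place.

20.5%

Price-level change = 116.2 / 96.4 − 1 = 0.2054.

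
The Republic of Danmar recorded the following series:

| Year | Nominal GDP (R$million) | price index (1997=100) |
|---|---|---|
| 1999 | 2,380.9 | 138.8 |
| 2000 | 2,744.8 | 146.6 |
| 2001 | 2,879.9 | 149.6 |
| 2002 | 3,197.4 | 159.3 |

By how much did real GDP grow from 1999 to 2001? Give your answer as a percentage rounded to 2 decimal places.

12.23%

Real GDP 1999 = 2380.9/1.388 = 1715.35.
Real GDP 2001 = 2879.9/1.496 = 1925.07.
Change = 1925.07/1715.35 − 1 = 0.1223.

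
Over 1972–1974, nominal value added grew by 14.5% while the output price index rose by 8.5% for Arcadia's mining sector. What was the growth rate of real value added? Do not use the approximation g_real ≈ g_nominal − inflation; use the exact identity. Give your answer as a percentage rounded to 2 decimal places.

5.53%

(1 + g_nom) = (1 + g_real)(1 + π), so g_real = 1.1450 / 1.0850 − 1 = 0.05530.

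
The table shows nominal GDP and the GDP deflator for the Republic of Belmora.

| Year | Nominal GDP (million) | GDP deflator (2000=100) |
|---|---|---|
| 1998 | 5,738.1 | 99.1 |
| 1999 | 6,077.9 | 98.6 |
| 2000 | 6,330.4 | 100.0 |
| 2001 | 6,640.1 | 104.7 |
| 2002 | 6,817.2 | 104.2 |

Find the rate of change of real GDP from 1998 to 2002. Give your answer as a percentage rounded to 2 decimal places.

12.99%

Real GDP 1998 = 5738.1/0.991 = 5790.21.
Real GDP 2002 = 6817.2/1.042 = 6542.42.
Change = 6542.42/5790.21 − 1 = 0.1299.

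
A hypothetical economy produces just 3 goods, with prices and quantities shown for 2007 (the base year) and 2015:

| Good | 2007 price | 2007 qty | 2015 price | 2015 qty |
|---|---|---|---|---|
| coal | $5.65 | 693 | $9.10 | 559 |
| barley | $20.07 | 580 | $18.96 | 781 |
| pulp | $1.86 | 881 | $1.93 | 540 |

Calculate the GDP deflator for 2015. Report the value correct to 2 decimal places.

Nominal GDP 2015 = 9.10·559 + 18.96·781 + 1.93·540 = 20936.86.
Real GDP 2015 (at 2007 prices) = 5.65·559 + 20.07·781 + 1.86·540 = 19837.42.
Deflator = Nominal/Real × 100 = 20936.86/19837.42 × 100 = 105.542.

105.54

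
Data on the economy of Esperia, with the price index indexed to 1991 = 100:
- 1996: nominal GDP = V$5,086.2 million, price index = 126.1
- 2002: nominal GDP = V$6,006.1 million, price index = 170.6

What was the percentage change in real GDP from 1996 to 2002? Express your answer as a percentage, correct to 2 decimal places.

Real GDP 1996 = 5086.2 / 1.261 = 4033.47.
Real GDP 2002 = 6006.1 / 1.706 = 3520.57.
Real growth = 3520.57 / 4033.47 − 1 = -0.1272.

-12.72%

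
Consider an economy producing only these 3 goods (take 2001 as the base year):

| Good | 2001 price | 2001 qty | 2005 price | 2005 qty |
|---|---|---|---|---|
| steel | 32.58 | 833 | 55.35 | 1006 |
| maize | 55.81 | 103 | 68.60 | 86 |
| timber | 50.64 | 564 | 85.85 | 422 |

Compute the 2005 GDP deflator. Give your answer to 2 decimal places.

Nominal GDP 2005 = 55.35·1006 + 68.60·86 + 85.85·422 = 97810.40.
Real GDP 2005 (at 2001 prices) = 32.58·1006 + 55.81·86 + 50.64·422 = 58945.22.
Deflator = Nominal/Real × 100 = 97810.40/58945.22 × 100 = 165.934.

165.93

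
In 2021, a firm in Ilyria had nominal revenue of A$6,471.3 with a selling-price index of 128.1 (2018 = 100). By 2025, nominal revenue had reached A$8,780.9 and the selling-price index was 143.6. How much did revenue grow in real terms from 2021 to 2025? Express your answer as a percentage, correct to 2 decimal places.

21.04%

Deflate each year: 2021 → 6471.3/1.281 = 5051.76; 2025 → 8780.9/1.436 = 6114.83.
So real revenue changed by 6114.83/5051.76 − 1 = 0.2104, i.e. 21.04%.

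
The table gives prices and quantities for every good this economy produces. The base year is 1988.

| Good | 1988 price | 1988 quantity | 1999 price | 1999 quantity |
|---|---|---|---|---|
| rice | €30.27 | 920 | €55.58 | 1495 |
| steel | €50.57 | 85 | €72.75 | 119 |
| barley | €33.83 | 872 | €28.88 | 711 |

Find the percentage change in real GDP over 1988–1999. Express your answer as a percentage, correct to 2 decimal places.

22.19%

Real GDP 1988 = Nominal GDP 1988 = 30.27·920 + 50.57·85 + 33.83·872 = 61646.61.
Real GDP 1999 (at 1988 prices) = 30.27·1495 + 50.57·119 + 33.83·711 = 75324.61.
Real growth = 75324.61/61646.61 − 1 = 0.2219.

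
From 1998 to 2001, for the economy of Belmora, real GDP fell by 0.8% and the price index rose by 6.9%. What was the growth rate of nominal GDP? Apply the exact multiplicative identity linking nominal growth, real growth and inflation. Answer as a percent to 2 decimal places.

(1 + g_nom) = (1 + g_real)(1 + π) = 0.9920 × 1.0690 = 1.06045.

6.04%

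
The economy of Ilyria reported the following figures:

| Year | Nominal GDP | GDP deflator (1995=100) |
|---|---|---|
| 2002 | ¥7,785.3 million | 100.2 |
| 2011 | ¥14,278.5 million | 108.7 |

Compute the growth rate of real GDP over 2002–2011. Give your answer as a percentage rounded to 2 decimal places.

Real GDP 2002 = 7785.3 / 1.002 = 7769.76.
Real GDP 2011 = 14278.5 / 1.087 = 13135.69.
Real growth = 13135.69 / 7769.76 − 1 = 0.6906.

69.06%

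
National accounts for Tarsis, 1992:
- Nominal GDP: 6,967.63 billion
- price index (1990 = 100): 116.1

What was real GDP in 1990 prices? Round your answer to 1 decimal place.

6,001.4 billion

Real GDP = Nominal / (price index/100) = 6967.63 / 1.161 = 6001.40.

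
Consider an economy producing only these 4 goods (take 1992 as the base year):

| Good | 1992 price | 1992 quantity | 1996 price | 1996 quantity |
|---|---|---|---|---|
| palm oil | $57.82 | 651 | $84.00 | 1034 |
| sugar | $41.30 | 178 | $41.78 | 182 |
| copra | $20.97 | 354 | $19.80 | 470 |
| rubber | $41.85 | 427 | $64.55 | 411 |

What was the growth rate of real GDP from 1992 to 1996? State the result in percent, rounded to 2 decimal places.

34.25%

Real GDP 1992 = Nominal GDP 1992 = 57.82·651 + 41.30·178 + 20.97·354 + 41.85·427 = 70285.55.
Real GDP 1996 (at 1992 prices) = 57.82·1034 + 41.30·182 + 20.97·470 + 41.85·411 = 94358.73.
Real growth = 94358.73/70285.55 − 1 = 0.3425.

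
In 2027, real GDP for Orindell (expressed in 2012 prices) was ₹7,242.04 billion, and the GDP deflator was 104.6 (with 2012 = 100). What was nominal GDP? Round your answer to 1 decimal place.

Nominal GDP = Real × (GDP deflator/100) = 7242.04 × 1.046 = 7575.17.

₹7,575.2 billion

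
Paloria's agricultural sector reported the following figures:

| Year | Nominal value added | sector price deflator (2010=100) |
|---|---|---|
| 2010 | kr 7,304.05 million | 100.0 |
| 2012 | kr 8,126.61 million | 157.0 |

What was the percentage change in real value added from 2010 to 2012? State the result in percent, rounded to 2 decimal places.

-29.13%

Deflate each year: 2010 → 7304.05/1.000 = 7304.05; 2012 → 8126.61/1.570 = 5176.18.
So real value added changed by 5176.18/7304.05 − 1 = -0.2913, i.e. -29.13%.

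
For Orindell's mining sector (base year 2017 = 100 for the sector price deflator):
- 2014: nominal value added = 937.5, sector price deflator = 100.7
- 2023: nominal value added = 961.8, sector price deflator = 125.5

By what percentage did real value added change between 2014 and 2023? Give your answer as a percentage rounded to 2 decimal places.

Real value added 2014 = 937.5 / 1.007 = 930.98.
Real value added 2023 = 961.8 / 1.255 = 766.37.
Real growth = 766.37 / 930.98 − 1 = -0.1768.

-17.68%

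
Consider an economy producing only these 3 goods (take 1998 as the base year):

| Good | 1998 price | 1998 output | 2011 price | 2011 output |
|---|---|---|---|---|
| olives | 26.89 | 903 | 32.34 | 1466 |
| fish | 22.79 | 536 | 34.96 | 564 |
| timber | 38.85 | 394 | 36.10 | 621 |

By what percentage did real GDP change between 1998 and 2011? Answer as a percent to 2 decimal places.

Real GDP 1998 = Nominal GDP 1998 = 26.89·903 + 22.79·536 + 38.85·394 = 51804.01.
Real GDP 2011 (at 1998 prices) = 26.89·1466 + 22.79·564 + 38.85·621 = 76400.15.
Real growth = 76400.15/51804.01 − 1 = 0.4748.

47.48%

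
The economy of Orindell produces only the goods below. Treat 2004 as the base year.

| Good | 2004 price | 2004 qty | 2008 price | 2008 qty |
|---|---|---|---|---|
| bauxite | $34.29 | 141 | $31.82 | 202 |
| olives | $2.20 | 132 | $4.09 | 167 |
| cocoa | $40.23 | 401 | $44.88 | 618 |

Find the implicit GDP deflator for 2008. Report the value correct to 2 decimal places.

108.37

Nominal GDP 2008 = 31.82·202 + 4.09·167 + 44.88·618 = 34846.51.
Real GDP 2008 (at 2004 prices) = 34.29·202 + 2.20·167 + 40.23·618 = 32156.12.
Deflator = Nominal/Real × 100 = 34846.51/32156.12 × 100 = 108.367.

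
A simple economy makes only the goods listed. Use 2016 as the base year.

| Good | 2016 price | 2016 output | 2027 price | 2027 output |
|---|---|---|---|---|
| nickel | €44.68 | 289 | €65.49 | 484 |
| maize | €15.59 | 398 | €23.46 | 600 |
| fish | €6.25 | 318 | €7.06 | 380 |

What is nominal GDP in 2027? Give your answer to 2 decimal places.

Nominal GDP 2027 = Σ (p_2027 × q_2027) = 65.49·484 + 23.46·600 + 7.06·380 = 48455.96.

€48455.96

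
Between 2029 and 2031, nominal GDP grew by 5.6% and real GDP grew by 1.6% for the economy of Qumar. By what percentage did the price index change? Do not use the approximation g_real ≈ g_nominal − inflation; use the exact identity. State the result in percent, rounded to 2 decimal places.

(1 + g_nom) = (1 + g_real)(1 + π), so π = 1.0560 / 1.0160 − 1 = 0.03937.

3.94%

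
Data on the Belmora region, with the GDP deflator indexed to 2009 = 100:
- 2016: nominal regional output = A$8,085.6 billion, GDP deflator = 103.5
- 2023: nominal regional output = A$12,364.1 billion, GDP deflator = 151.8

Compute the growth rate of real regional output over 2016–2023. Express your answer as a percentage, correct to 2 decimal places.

Deflate each year: 2016 → 8085.6/1.035 = 7812.17; 2023 → 12364.1/1.518 = 8144.99.
So real regional output changed by 8144.99/7812.17 − 1 = 0.0426, i.e. 4.26%.

4.26%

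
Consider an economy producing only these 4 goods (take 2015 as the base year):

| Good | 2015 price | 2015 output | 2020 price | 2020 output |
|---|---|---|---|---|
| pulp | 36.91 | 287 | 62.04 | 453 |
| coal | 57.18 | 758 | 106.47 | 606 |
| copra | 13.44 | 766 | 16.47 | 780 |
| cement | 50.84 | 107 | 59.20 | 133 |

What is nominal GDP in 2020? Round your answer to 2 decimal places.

113345.14

Nominal GDP 2020 = Σ (p_2020 × q_2020) = 62.04·453 + 106.47·606 + 16.47·780 + 59.20·133 = 113345.14.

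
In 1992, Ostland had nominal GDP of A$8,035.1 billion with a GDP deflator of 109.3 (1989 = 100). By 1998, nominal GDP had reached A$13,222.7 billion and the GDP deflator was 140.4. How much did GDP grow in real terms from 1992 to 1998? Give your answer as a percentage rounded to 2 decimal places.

Deflate each year: 1992 → 8035.1/1.093 = 7351.42; 1998 → 13222.7/1.404 = 9417.88.
So real GDP changed by 9417.88/7351.42 − 1 = 0.2811, i.e. 28.11%.

28.11%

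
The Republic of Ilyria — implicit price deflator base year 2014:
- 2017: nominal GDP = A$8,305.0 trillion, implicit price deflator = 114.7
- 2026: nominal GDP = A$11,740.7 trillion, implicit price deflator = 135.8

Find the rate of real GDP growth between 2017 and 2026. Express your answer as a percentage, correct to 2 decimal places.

Deflate each year: 2017 → 8305.0/1.147 = 7240.63; 2026 → 11740.7/1.358 = 8645.58.
So real GDP changed by 8645.58/7240.63 − 1 = 0.1940, i.e. 19.40%.

19.40%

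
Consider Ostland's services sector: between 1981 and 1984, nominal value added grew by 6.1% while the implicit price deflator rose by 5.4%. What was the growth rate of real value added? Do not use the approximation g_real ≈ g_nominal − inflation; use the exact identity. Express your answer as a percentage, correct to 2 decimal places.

0.66%

(1 + g_nom) = (1 + g_real)(1 + π), so g_real = 1.0610 / 1.0540 − 1 = 0.00664.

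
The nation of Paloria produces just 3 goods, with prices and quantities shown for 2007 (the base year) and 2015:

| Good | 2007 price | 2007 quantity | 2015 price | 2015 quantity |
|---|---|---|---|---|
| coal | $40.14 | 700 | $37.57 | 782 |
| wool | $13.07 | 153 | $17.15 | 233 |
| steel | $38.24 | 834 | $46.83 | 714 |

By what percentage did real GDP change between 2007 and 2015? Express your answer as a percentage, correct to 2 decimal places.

-0.41%

Real GDP 2007 = Nominal GDP 2007 = 40.14·700 + 13.07·153 + 38.24·834 = 61989.87.
Real GDP 2015 (at 2007 prices) = 40.14·782 + 13.07·233 + 38.24·714 = 61738.15.
Real growth = 61738.15/61989.87 − 1 = -0.0041.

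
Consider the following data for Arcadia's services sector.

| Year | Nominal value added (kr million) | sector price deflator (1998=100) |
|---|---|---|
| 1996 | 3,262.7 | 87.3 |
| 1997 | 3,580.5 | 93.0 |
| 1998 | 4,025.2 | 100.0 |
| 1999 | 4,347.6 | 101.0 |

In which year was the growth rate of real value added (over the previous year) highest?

1999

1997: real = 3580.5/0.930 = 3850.00; growth vs 1996 (3737.34) = 3.01%.
1998: real = 4025.2/1.000 = 4025.20; growth vs 1997 (3850.00) = 4.55%.
1999: real = 4347.6/1.010 = 4304.55; growth vs 1998 (4025.20) = 6.94%.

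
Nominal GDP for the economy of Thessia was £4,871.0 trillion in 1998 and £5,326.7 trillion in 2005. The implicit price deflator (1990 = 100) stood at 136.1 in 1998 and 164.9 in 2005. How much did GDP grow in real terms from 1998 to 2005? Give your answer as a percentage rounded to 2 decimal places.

-9.74%

Deflate each year: 1998 → 4871.0/1.361 = 3578.99; 2005 → 5326.7/1.649 = 3230.26.
So real GDP changed by 3230.26/3578.99 − 1 = -0.0974, i.e. -9.74%.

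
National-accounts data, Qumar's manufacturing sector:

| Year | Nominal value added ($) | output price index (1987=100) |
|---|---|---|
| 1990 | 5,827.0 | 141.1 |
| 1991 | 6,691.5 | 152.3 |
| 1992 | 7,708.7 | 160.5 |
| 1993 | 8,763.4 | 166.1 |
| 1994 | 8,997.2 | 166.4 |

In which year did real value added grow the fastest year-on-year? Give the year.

1993

1991: real = 6691.5/1.523 = 4393.63; growth vs 1990 (4129.70) = 6.39%.
1992: real = 7708.7/1.605 = 4802.93; growth vs 1991 (4393.63) = 9.32%.
1993: real = 8763.4/1.661 = 5275.98; growth vs 1992 (4802.93) = 9.85%.
1994: real = 8997.2/1.664 = 5406.97; growth vs 1993 (5275.98) = 2.48%.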